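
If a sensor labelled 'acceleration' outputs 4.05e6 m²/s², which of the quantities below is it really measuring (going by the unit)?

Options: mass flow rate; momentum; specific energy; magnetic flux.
specific energy

acceleration should have units dimensionally equivalent to m / s^2 (e.g. m/s²).
The given unit 'm²/s²' reduces to m^2 / s^2. Of the listed options, that is the dimensionality of specific energy.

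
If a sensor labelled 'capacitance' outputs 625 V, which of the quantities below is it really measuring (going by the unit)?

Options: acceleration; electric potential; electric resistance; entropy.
electric potential

capacitance should have units dimensionally equivalent to A^2 * s^4 / (kg * m^2) (e.g. F).
The given unit 'V' reduces to kg * m^2 / (A * s^3). Of the listed options, that is the dimensionality of electric potential.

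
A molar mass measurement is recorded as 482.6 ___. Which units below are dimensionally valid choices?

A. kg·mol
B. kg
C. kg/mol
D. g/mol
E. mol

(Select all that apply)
C, D

molar mass has SI base units: kg / mol

Checking each option against kg / mol:
  A. kg·mol: ✗ does not match
  B. kg: ✗ does not match
  C. kg/mol: ✓ matches
  D. g/mol: ✓ matches
  E. mol: ✗ does not match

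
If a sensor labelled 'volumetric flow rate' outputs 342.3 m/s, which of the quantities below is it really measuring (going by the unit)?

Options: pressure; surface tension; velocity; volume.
velocity

volumetric flow rate should have units dimensionally equivalent to m^3 / s (e.g. m³/s).
The given unit 'm/s' reduces to m / s. Of the listed options, that is the dimensionality of velocity.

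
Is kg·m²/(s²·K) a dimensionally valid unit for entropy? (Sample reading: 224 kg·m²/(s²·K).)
Yes

entropy has SI base units: kg * m^2 / (s^2 * K)
kg·m²/(s²·K) reduces to the same SI base units, so it is a valid unit for entropy.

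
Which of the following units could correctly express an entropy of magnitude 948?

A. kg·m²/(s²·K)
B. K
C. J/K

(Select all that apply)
A, C

entropy has SI base units: kg * m^2 / (s^2 * K)

Checking each option against kg * m^2 / (s^2 * K):
  A. kg·m²/(s²·K): ✓ matches
  B. K: ✗ does not match
  C. J/K: ✓ matches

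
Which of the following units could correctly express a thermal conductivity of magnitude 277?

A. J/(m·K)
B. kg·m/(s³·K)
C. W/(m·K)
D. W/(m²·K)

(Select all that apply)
B, C

thermal conductivity has SI base units: kg * m / (s^3 * K)

Checking each option against kg * m / (s^3 * K):
  A. J/(m·K): ✗ does not match
  B. kg·m/(s³·K): ✓ matches
  C. W/(m·K): ✓ matches
  D. W/(m²·K): ✗ does not match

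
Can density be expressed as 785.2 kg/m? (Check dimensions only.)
No

density has SI base units: kg / m^3
kg/m does NOT reduce to kg / m^3; a valid unit for density would be e.g. kg/m³.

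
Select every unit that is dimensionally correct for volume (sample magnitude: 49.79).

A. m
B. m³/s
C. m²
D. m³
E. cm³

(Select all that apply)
D, E

volume has SI base units: m^3

Checking each option against m^3:
  A. m: ✗ does not match
  B. m³/s: ✗ does not match
  C. m²: ✗ does not match
  D. m³: ✓ matches
  E. cm³: ✓ matches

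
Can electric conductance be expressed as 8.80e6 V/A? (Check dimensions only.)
No

electric conductance has SI base units: A^2 * s^3 / (kg * m^2)
V/A does NOT reduce to A^2 * s^3 / (kg * m^2); a valid unit for electric conductance would be e.g. S.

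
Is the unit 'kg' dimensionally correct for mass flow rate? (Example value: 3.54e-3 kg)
No

mass flow rate has SI base units: kg / s
kg does NOT reduce to kg / s; a valid unit for mass flow rate would be e.g. kg/s.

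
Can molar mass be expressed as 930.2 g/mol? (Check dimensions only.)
Yes

molar mass has SI base units: kg / mol
g/mol reduces to the same SI base units, so it is a valid unit for molar mass.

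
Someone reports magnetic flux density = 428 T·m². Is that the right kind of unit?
No

magnetic flux density has SI base units: kg / (A * s^2)
T·m² does NOT reduce to kg / (A * s^2); a valid unit for magnetic flux density would be e.g. T.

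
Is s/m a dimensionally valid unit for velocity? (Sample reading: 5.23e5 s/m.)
No

velocity has SI base units: m / s
s/m does NOT reduce to m / s; a valid unit for velocity would be e.g. m/s.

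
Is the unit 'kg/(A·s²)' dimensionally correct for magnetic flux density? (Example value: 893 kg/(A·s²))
Yes

magnetic flux density has SI base units: kg / (A * s^2)
kg/(A·s²) reduces to the same SI base units, so it is a valid unit for magnetic flux density.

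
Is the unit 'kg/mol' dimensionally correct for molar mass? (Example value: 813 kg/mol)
Yes

molar mass has SI base units: kg / mol
kg/mol reduces to the same SI base units, so it is a valid unit for molar mass.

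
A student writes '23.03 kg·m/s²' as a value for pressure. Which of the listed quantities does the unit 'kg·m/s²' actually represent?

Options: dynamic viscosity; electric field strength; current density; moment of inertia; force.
force

pressure should have units dimensionally equivalent to kg / (m * s^2) (e.g. Pa).
The given unit 'kg·m/s²' reduces to kg * m / s^2. Of the listed options, that is the dimensionality of force.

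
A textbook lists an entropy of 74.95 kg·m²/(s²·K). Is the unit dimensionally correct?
Yes

entropy has SI base units: kg * m^2 / (s^2 * K)
kg·m²/(s²·K) reduces to the same SI base units, so it is a valid unit for entropy.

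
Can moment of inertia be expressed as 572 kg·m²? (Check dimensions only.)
Yes

moment of inertia has SI base units: kg * m^2
kg·m² reduces to the same SI base units, so it is a valid unit for moment of inertia.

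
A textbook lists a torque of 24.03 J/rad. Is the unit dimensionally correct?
Yes

torque has SI base units: kg * m^2 / s^2
J/rad reduces to the same SI base units, so it is a valid unit for torque.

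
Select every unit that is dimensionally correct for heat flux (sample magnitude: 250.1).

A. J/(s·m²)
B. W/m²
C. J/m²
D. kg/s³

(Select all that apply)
A, B, D

heat flux has SI base units: kg / s^3

Checking each option against kg / s^3:
  A. J/(s·m²): ✓ matches
  B. W/m²: ✓ matches
  C. J/m²: ✗ does not match
  D. kg/s³: ✓ matches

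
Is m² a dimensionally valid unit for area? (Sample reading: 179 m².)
Yes

area has SI base units: m^2
m² reduces to the same SI base units, so it is a valid unit for area.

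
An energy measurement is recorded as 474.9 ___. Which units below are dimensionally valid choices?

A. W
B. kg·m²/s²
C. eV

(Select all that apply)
B, C

energy has SI base units: kg * m^2 / s^2

Checking each option against kg * m^2 / s^2:
  A. W: ✗ does not match
  B. kg·m²/s²: ✓ matches
  C. eV: ✓ matches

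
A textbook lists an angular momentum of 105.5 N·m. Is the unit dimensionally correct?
No

angular momentum has SI base units: kg * m^2 / s
N·m does NOT reduce to kg * m^2 / s; a valid unit for angular momentum would be e.g. kg·m²/s.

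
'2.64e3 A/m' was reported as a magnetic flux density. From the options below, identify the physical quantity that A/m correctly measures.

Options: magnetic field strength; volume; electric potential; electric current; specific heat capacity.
magnetic field strength

magnetic flux density should have units dimensionally equivalent to kg / (A * s^2) (e.g. T).
The given unit 'A/m' reduces to A / m. Of the listed options, that is the dimensionality of magnetic field strength.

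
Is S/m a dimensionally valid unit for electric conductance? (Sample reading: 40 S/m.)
No

electric conductance has SI base units: A^2 * s^3 / (kg * m^2)
S/m does NOT reduce to A^2 * s^3 / (kg * m^2); a valid unit for electric conductance would be e.g. S.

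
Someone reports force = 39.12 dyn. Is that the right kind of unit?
Yes

force has SI base units: kg * m / s^2
dyn reduces to the same SI base units, so it is a valid unit for force.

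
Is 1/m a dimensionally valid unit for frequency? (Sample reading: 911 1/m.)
No

frequency has SI base units: 1 / s
1/m does NOT reduce to 1 / s; a valid unit for frequency would be e.g. Hz.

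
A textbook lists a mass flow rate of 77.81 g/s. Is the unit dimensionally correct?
Yes

mass flow rate has SI base units: kg / s
g/s reduces to the same SI base units, so it is a valid unit for mass flow rate.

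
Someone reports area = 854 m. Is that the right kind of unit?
No

area has SI base units: m^2
m does NOT reduce to m^2; a valid unit for area would be e.g. m².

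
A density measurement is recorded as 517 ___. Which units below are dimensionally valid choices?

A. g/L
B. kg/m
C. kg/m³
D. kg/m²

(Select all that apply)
A, C

density has SI base units: kg / m^3

Checking each option against kg / m^3:
  A. g/L: ✓ matches
  B. kg/m: ✗ does not match
  C. kg/m³: ✓ matches
  D. kg/m²: ✗ does not match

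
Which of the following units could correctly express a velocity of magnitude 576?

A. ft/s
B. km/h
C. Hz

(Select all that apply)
A, B

velocity has SI base units: m / s

Checking each option against m / s:
  A. ft/s: ✓ matches
  B. km/h: ✓ matches
  C. Hz: ✗ does not match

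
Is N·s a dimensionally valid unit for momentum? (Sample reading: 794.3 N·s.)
Yes

momentum has SI base units: kg * m / s
N·s reduces to the same SI base units, so it is a valid unit for momentum.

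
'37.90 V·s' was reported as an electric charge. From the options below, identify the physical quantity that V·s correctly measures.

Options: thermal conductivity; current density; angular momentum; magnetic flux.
magnetic flux

electric charge should have units dimensionally equivalent to A * s (e.g. C).
The given unit 'V·s' reduces to kg * m^2 / (A * s^2). Of the listed options, that is the dimensionality of magnetic flux.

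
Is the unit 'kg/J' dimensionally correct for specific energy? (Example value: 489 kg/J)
No

specific energy has SI base units: m^2 / s^2
kg/J does NOT reduce to m^2 / s^2; a valid unit for specific energy would be e.g. J/kg.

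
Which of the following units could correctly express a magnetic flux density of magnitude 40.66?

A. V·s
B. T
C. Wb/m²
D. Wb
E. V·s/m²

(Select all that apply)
B, C, E

magnetic flux density has SI base units: kg / (A * s^2)

Checking each option against kg / (A * s^2):
  A. V·s: ✗ does not match
  B. T: ✓ matches
  C. Wb/m²: ✓ matches
  D. Wb: ✗ does not match
  E. V·s/m²: ✓ matches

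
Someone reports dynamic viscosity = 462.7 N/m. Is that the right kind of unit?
No

dynamic viscosity has SI base units: kg / (m * s)
N/m does NOT reduce to kg / (m * s); a valid unit for dynamic viscosity would be e.g. Pa·s.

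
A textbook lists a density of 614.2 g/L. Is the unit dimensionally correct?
Yes

density has SI base units: kg / m^3
g/L reduces to the same SI base units, so it is a valid unit for density.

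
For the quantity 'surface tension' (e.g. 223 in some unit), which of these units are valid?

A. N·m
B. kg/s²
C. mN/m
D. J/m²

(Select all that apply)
B, C, D

surface tension has SI base units: kg / s^2

Checking each option against kg / s^2:
  A. N·m: ✗ does not match
  B. kg/s²: ✓ matches
  C. mN/m: ✓ matches
  D. J/m²: ✓ matches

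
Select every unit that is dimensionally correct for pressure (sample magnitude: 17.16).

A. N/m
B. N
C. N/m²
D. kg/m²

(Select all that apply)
C

pressure has SI base units: kg / (m * s^2)

Checking each option against kg / (m * s^2):
  A. N/m: ✗ does not match
  B. N: ✗ does not match
  C. N/m²: ✓ matches
  D. kg/m²: ✗ does not match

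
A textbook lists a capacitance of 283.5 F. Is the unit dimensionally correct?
Yes

capacitance has SI base units: A^2 * s^4 / (kg * m^2)
F reduces to the same SI base units, so it is a valid unit for capacitance.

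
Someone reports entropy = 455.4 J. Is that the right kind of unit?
No

entropy has SI base units: kg * m^2 / (s^2 * K)
J does NOT reduce to kg * m^2 / (s^2 * K); a valid unit for entropy would be e.g. J/K.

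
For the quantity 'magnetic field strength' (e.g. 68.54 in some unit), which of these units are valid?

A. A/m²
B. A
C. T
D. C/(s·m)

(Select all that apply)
D

magnetic field strength has SI base units: A / m

Checking each option against A / m:
  A. A/m²: ✗ does not match
  B. A: ✗ does not match
  C. T: ✗ does not match
  D. C/(s·m): ✓ matches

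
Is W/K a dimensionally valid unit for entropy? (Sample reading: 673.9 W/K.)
No

entropy has SI base units: kg * m^2 / (s^2 * K)
W/K does NOT reduce to kg * m^2 / (s^2 * K); a valid unit for entropy would be e.g. J/K.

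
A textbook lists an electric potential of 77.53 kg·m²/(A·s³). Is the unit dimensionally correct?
Yes

electric potential has SI base units: kg * m^2 / (A * s^3)
kg·m²/(A·s³) reduces to the same SI base units, so it is a valid unit for electric potential.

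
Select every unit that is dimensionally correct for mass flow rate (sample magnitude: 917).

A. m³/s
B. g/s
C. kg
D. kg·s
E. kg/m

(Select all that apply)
B

mass flow rate has SI base units: kg / s

Checking each option against kg / s:
  A. m³/s: ✗ does not match
  B. g/s: ✓ matches
  C. kg: ✗ does not match
  D. kg·s: ✗ does not match
  E. kg/m: ✗ does not match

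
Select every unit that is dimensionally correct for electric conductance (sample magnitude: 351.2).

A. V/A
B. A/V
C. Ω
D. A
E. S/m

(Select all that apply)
B

electric conductance has SI base units: A^2 * s^3 / (kg * m^2)

Checking each option against A^2 * s^3 / (kg * m^2):
  A. V/A: ✗ does not match
  B. A/V: ✓ matches
  C. Ω: ✗ does not match
  D. A: ✗ does not match
  E. S/m: ✗ does not match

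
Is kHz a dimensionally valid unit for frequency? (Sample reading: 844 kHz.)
Yes

frequency has SI base units: 1 / s
kHz reduces to the same SI base units, so it is a valid unit for frequency.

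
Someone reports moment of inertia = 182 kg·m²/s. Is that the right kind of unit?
No

moment of inertia has SI base units: kg * m^2
kg·m²/s does NOT reduce to kg * m^2; a valid unit for moment of inertia would be e.g. kg·m².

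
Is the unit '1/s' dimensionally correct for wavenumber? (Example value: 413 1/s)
No

wavenumber has SI base units: 1 / m
1/s does NOT reduce to 1 / m; a valid unit for wavenumber would be e.g. 1/m.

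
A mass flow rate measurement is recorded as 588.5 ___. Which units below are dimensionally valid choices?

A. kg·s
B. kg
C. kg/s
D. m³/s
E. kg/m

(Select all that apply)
C

mass flow rate has SI base units: kg / s

Checking each option against kg / s:
  A. kg·s: ✗ does not match
  B. kg: ✗ does not match
  C. kg/s: ✓ matches
  D. m³/s: ✗ does not match
  E. kg/m: ✗ does not match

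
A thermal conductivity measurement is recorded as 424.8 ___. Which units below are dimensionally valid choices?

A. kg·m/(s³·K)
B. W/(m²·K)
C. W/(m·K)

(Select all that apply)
A, C

thermal conductivity has SI base units: kg * m / (s^3 * K)

Checking each option against kg * m / (s^3 * K):
  A. kg·m/(s³·K): ✓ matches
  B. W/(m²·K): ✗ does not match
  C. W/(m·K): ✓ matches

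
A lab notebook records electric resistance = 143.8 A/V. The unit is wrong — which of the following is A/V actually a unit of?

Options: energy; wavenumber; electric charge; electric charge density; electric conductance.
electric conductance

electric resistance should have units dimensionally equivalent to kg * m^2 / (A^2 * s^3) (e.g. Ω).
The given unit 'A/V' reduces to A^2 * s^3 / (kg * m^2). Of the listed options, that is the dimensionality of electric conductance.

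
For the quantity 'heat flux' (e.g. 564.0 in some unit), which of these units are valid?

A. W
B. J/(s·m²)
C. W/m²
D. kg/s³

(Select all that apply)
B, C, D

heat flux has SI base units: kg / s^3

Checking each option against kg / s^3:
  A. W: ✗ does not match
  B. J/(s·m²): ✓ matches
  C. W/m²: ✓ matches
  D. kg/s³: ✓ matches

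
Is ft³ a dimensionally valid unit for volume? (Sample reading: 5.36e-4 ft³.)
Yes

volume has SI base units: m^3
ft³ reduces to the same SI base units, so it is a valid unit for volume.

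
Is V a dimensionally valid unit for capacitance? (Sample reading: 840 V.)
No

capacitance has SI base units: A^2 * s^4 / (kg * m^2)
V does NOT reduce to A^2 * s^4 / (kg * m^2); a valid unit for capacitance would be e.g. F.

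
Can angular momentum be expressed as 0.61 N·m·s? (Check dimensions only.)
Yes

angular momentum has SI base units: kg * m^2 / s
N·m·s reduces to the same SI base units, so it is a valid unit for angular momentum.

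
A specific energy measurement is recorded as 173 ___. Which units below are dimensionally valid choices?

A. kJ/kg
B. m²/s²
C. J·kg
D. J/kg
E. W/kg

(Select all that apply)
A, B, D

specific energy has SI base units: m^2 / s^2

Checking each option against m^2 / s^2:
  A. kJ/kg: ✓ matches
  B. m²/s²: ✓ matches
  C. J·kg: ✗ does not match
  D. J/kg: ✓ matches
  E. W/kg: ✗ does not match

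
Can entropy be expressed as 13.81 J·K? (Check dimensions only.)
No

entropy has SI base units: kg * m^2 / (s^2 * K)
J·K does NOT reduce to kg * m^2 / (s^2 * K); a valid unit for entropy would be e.g. J/K.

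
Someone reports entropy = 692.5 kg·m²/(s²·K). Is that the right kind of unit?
Yes

entropy has SI base units: kg * m^2 / (s^2 * K)
kg·m²/(s²·K) reduces to the same SI base units, so it is a valid unit for entropy.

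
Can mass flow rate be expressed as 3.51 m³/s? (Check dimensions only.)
No

mass flow rate has SI base units: kg / s
m³/s does NOT reduce to kg / s; a valid unit for mass flow rate would be e.g. kg/s.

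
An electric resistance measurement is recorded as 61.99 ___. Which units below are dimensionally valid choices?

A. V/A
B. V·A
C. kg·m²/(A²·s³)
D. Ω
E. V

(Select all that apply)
A, C, D

electric resistance has SI base units: kg * m^2 / (A^2 * s^3)

Checking each option against kg * m^2 / (A^2 * s^3):
  A. V/A: ✓ matches
  B. V·A: ✗ does not match
  C. kg·m²/(A²·s³): ✓ matches
  D. Ω: ✓ matches
  E. V: ✗ does not match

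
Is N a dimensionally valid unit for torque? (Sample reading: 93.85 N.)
No

torque has SI base units: kg * m^2 / s^2
N does NOT reduce to kg * m^2 / s^2; a valid unit for torque would be e.g. N·m.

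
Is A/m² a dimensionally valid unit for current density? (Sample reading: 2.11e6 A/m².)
Yes

current density has SI base units: A / m^2
A/m² reduces to the same SI base units, so it is a valid unit for current density.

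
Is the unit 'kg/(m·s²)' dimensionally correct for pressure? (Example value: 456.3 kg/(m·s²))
Yes

pressure has SI base units: kg / (m * s^2)
kg/(m·s²) reduces to the same SI base units, so it is a valid unit for pressure.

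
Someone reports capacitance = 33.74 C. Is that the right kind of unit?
No

capacitance has SI base units: A^2 * s^4 / (kg * m^2)
C does NOT reduce to A^2 * s^4 / (kg * m^2); a valid unit for capacitance would be e.g. F.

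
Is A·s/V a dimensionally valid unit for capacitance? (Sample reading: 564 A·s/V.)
Yes

capacitance has SI base units: A^2 * s^4 / (kg * m^2)
A·s/V reduces to the same SI base units, so it is a valid unit for capacitance.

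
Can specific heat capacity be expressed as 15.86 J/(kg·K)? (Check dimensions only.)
Yes

specific heat capacity has SI base units: m^2 / (s^2 * K)
J/(kg·K) reduces to the same SI base units, so it is a valid unit for specific heat capacity.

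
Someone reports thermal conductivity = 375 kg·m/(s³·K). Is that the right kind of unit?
Yes

thermal conductivity has SI base units: kg * m / (s^3 * K)
kg·m/(s³·K) reduces to the same SI base units, so it is a valid unit for thermal conductivity.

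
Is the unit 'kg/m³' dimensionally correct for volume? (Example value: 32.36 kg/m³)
No

volume has SI base units: m^3
kg/m³ does NOT reduce to m^3; a valid unit for volume would be e.g. m³.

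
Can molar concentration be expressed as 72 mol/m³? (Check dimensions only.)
Yes

molar concentration has SI base units: mol / m^3
mol/m³ reduces to the same SI base units, so it is a valid unit for molar concentration.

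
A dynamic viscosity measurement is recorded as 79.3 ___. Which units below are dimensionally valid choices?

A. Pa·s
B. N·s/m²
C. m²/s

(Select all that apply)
A, B

dynamic viscosity has SI base units: kg / (m * s)

Checking each option against kg / (m * s):
  A. Pa·s: ✓ matches
  B. N·s/m²: ✓ matches
  C. m²/s: ✗ does not match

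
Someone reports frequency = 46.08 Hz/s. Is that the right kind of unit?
No

frequency has SI base units: 1 / s
Hz/s does NOT reduce to 1 / s; a valid unit for frequency would be e.g. Hz.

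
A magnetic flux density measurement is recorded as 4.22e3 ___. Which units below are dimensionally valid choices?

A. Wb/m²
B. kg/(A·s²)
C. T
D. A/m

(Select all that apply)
A, B, C

magnetic flux density has SI base units: kg / (A * s^2)

Checking each option against kg / (A * s^2):
  A. Wb/m²: ✓ matches
  B. kg/(A·s²): ✓ matches
  C. T: ✓ matches
  D. A/m: ✗ does not match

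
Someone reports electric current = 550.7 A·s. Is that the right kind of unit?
No

electric current has SI base units: A
A·s does NOT reduce to A; a valid unit for electric current would be e.g. A.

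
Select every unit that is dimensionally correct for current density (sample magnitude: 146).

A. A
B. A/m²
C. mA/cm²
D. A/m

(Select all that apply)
B, C

current density has SI base units: A / m^2

Checking each option against A / m^2:
  A. A: ✗ does not match
  B. A/m²: ✓ matches
  C. mA/cm²: ✓ matches
  D. A/m: ✗ does not match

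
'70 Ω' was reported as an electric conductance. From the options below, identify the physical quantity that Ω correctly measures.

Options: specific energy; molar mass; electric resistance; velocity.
electric resistance

electric conductance should have units dimensionally equivalent to A^2 * s^3 / (kg * m^2) (e.g. S).
The given unit 'Ω' reduces to kg * m^2 / (A^2 * s^3). Of the listed options, that is the dimensionality of electric resistance.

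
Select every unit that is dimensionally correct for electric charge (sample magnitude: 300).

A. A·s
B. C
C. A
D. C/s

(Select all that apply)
A, B

electric charge has SI base units: A * s

Checking each option against A * s:
  A. A·s: ✓ matches
  B. C: ✓ matches
  C. A: ✗ does not match
  D. C/s: ✗ does not match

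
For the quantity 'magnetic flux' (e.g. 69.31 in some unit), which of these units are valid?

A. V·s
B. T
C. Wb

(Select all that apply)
A, C

magnetic flux has SI base units: kg * m^2 / (A * s^2)

Checking each option against kg * m^2 / (A * s^2):
  A. V·s: ✓ matches
  B. T: ✗ does not match
  C. Wb: ✓ matches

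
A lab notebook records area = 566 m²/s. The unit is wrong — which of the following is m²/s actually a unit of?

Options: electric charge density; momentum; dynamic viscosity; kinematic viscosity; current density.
kinematic viscosity

area should have units dimensionally equivalent to m^2 (e.g. m²).
The given unit 'm²/s' reduces to m^2 / s. Of the listed options, that is the dimensionality of kinematic viscosity.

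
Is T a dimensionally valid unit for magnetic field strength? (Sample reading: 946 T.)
No

magnetic field strength has SI base units: A / m
T does NOT reduce to A / m; a valid unit for magnetic field strength would be e.g. A/m.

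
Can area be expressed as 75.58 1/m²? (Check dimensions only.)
No

area has SI base units: m^2
1/m² does NOT reduce to m^2; a valid unit for area would be e.g. m².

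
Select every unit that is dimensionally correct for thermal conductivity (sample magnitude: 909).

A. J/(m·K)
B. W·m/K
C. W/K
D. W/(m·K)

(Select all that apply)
D

thermal conductivity has SI base units: kg * m / (s^3 * K)

Checking each option against kg * m / (s^3 * K):
  A. J/(m·K): ✗ does not match
  B. W·m/K: ✗ does not match
  C. W/K: ✗ does not match
  D. W/(m·K): ✓ matches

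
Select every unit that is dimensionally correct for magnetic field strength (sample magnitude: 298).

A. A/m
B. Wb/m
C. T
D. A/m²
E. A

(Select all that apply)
A

magnetic field strength has SI base units: A / m

Checking each option against A / m:
  A. A/m: ✓ matches
  B. Wb/m: ✗ does not match
  C. T: ✗ does not match
  D. A/m²: ✗ does not match
  E. A: ✗ does not match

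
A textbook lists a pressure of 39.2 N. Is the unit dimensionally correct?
No

pressure has SI base units: kg / (m * s^2)
N does NOT reduce to kg / (m * s^2); a valid unit for pressure would be e.g. Pa.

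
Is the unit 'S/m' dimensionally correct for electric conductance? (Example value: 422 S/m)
No

electric conductance has SI base units: A^2 * s^3 / (kg * m^2)
S/m does NOT reduce to A^2 * s^3 / (kg * m^2); a valid unit for electric conductance would be e.g. S.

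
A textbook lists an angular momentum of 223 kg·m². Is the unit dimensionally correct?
No

angular momentum has SI base units: kg * m^2 / s
kg·m² does NOT reduce to kg * m^2 / s; a valid unit for angular momentum would be e.g. kg·m²/s.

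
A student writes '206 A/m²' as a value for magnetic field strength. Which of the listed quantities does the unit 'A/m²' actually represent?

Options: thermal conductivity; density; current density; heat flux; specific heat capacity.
current density

magnetic field strength should have units dimensionally equivalent to A / m (e.g. A/m).
The given unit 'A/m²' reduces to A / m^2. Of the listed options, that is the dimensionality of current density.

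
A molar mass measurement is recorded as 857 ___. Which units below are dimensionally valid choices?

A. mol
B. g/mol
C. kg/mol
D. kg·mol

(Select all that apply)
B, C

molar mass has SI base units: kg / mol

Checking each option against kg / mol:
  A. mol: ✗ does not match
  B. g/mol: ✓ matches
  C. kg/mol: ✓ matches
  D. kg·mol: ✗ does not match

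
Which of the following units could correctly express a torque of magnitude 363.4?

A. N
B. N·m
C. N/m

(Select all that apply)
B

torque has SI base units: kg * m^2 / s^2

Checking each option against kg * m^2 / s^2:
  A. N: ✗ does not match
  B. N·m: ✓ matches
  C. N/m: ✗ does not match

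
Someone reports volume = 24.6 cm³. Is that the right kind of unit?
Yes

volume has SI base units: m^3
cm³ reduces to the same SI base units, so it is a valid unit for volume.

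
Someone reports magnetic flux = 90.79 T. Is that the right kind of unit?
No

magnetic flux has SI base units: kg * m^2 / (A * s^2)
T does NOT reduce to kg * m^2 / (A * s^2); a valid unit for magnetic flux would be e.g. Wb.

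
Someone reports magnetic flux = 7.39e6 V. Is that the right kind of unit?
No

magnetic flux has SI base units: kg * m^2 / (A * s^2)
V does NOT reduce to kg * m^2 / (A * s^2); a valid unit for magnetic flux would be e.g. Wb.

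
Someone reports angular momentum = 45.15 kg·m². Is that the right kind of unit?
No

angular momentum has SI base units: kg * m^2 / s
kg·m² does NOT reduce to kg * m^2 / s; a valid unit for angular momentum would be e.g. kg·m²/s.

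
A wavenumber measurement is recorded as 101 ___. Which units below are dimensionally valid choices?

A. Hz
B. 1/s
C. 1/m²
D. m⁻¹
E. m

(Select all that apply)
D

wavenumber has SI base units: 1 / m

Checking each option against 1 / m:
  A. Hz: ✗ does not match
  B. 1/s: ✗ does not match
  C. 1/m²: ✗ does not match
  D. m⁻¹: ✓ matches
  E. m: ✗ does not match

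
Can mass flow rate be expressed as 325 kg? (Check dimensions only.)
No

mass flow rate has SI base units: kg / s
kg does NOT reduce to kg / s; a valid unit for mass flow rate would be e.g. kg/s.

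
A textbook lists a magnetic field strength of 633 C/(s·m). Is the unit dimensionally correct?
Yes

magnetic field strength has SI base units: A / m
C/(s·m) reduces to the same SI base units, so it is a valid unit for magnetic field strength.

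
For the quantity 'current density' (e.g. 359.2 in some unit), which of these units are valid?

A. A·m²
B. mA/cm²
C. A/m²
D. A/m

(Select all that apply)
B, C

current density has SI base units: A / m^2

Checking each option against A / m^2:
  A. A·m²: ✗ does not match
  B. mA/cm²: ✓ matches
  C. A/m²: ✓ matches
  D. A/m: ✗ does not match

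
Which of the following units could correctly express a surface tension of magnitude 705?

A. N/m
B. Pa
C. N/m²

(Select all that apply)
A

surface tension has SI base units: kg / s^2

Checking each option against kg / s^2:
  A. N/m: ✓ matches
  B. Pa: ✗ does not match
  C. N/m²: ✗ does not match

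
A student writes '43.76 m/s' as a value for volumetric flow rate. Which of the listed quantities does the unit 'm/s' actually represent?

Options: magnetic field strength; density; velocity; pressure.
velocity

volumetric flow rate should have units dimensionally equivalent to m^3 / s (e.g. m³/s).
The given unit 'm/s' reduces to m / s. Of the listed options, that is the dimensionality of velocity.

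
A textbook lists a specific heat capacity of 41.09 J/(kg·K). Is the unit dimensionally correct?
Yes

specific heat capacity has SI base units: m^2 / (s^2 * K)
J/(kg·K) reduces to the same SI base units, so it is a valid unit for specific heat capacity.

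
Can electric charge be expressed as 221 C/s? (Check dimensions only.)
No

electric charge has SI base units: A * s
C/s does NOT reduce to A * s; a valid unit for electric charge would be e.g. C.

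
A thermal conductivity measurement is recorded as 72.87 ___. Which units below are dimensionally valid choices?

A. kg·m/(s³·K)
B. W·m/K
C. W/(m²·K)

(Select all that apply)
A

thermal conductivity has SI base units: kg * m / (s^3 * K)

Checking each option against kg * m / (s^3 * K):
  A. kg·m/(s³·K): ✓ matches
  B. W·m/K: ✗ does not match
  C. W/(m²·K): ✗ does not match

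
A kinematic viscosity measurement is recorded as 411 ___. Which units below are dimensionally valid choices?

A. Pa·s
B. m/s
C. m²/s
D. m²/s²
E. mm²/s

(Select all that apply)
C, E

kinematic viscosity has SI base units: m^2 / s

Checking each option against m^2 / s:
  A. Pa·s: ✗ does not match
  B. m/s: ✗ does not match
  C. m²/s: ✓ matches
  D. m²/s²: ✗ does not match
  E. mm²/s: ✓ matches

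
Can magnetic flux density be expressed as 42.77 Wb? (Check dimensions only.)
No

magnetic flux density has SI base units: kg / (A * s^2)
Wb does NOT reduce to kg / (A * s^2); a valid unit for magnetic flux density would be e.g. T.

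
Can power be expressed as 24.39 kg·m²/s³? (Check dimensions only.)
Yes

power has SI base units: kg * m^2 / s^3
kg·m²/s³ reduces to the same SI base units, so it is a valid unit for power.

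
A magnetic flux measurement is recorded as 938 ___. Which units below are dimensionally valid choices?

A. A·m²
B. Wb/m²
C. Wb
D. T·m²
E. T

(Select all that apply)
C, D

magnetic flux has SI base units: kg * m^2 / (A * s^2)

Checking each option against kg * m^2 / (A * s^2):
  A. A·m²: ✗ does not match
  B. Wb/m²: ✗ does not match
  C. Wb: ✓ matches
  D. T·m²: ✓ matches
  E. T: ✗ does not match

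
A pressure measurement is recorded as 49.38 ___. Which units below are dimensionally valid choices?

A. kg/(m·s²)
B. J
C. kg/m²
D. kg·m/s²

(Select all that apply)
A

pressure has SI base units: kg / (m * s^2)

Checking each option against kg / (m * s^2):
  A. kg/(m·s²): ✓ matches
  B. J: ✗ does not match
  C. kg/m²: ✗ does not match
  D. kg·m/s²: ✗ does not match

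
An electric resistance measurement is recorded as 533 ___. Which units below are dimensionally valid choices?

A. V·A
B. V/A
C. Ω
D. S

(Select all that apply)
B, C

electric resistance has SI base units: kg * m^2 / (A^2 * s^3)

Checking each option against kg * m^2 / (A^2 * s^3):
  A. V·A: ✗ does not match
  B. V/A: ✓ matches
  C. Ω: ✓ matches
  D. S: ✗ does not match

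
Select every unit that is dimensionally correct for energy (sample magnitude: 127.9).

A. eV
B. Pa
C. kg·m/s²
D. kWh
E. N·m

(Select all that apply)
A, D, E

energy has SI base units: kg * m^2 / s^2

Checking each option against kg * m^2 / s^2:
  A. eV: ✓ matches
  B. Pa: ✗ does not match
  C. kg·m/s²: ✗ does not match
  D. kWh: ✓ matches
  E. N·m: ✓ matches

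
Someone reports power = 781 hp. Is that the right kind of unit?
Yes

power has SI base units: kg * m^2 / s^3
hp reduces to the same SI base units, so it is a valid unit for power.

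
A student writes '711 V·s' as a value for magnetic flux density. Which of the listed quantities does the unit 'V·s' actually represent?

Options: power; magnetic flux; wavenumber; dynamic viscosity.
magnetic flux

magnetic flux density should have units dimensionally equivalent to kg / (A * s^2) (e.g. T).
The given unit 'V·s' reduces to kg * m^2 / (A * s^2). Of the listed options, that is the dimensionality of magnetic flux.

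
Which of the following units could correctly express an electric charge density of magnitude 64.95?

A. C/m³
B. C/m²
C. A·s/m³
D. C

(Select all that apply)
A, C

electric charge density has SI base units: A * s / m^3

Checking each option against A * s / m^3:
  A. C/m³: ✓ matches
  B. C/m²: ✗ does not match
  C. A·s/m³: ✓ matches
  D. C: ✗ does not match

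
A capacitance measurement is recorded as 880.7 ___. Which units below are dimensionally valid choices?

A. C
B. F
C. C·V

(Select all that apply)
B

capacitance has SI base units: A^2 * s^4 / (kg * m^2)

Checking each option against A^2 * s^4 / (kg * m^2):
  A. C: ✗ does not match
  B. F: ✓ matches
  C. C·V: ✗ does not match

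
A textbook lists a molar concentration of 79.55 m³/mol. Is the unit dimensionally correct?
No

molar concentration has SI base units: mol / m^3
m³/mol does NOT reduce to mol / m^3; a valid unit for molar concentration would be e.g. mol/m³.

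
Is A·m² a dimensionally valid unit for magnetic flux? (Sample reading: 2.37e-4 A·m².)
No

magnetic flux has SI base units: kg * m^2 / (A * s^2)
A·m² does NOT reduce to kg * m^2 / (A * s^2); a valid unit for magnetic flux would be e.g. Wb.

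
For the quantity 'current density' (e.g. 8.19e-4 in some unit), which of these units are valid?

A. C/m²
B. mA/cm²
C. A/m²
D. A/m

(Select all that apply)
B, C

current density has SI base units: A / m^2

Checking each option against A / m^2:
  A. C/m²: ✗ does not match
  B. mA/cm²: ✓ matches
  C. A/m²: ✓ matches
  D. A/m: ✗ does not match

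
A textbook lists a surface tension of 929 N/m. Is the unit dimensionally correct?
Yes

surface tension has SI base units: kg / s^2
N/m reduces to the same SI base units, so it is a valid unit for surface tension.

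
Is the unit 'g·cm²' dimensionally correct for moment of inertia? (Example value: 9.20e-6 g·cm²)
Yes

moment of inertia has SI base units: kg * m^2
g·cm² reduces to the same SI base units, so it is a valid unit for moment of inertia.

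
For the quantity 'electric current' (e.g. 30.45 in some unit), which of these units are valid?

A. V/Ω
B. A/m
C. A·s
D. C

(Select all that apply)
A

electric current has SI base units: A

Checking each option against A:
  A. V/Ω: ✓ matches
  B. A/m: ✗ does not match
  C. A·s: ✗ does not match
  D. C: ✗ does not match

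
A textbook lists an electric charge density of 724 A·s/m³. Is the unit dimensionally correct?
Yes

electric charge density has SI base units: A * s / m^3
A·s/m³ reduces to the same SI base units, so it is a valid unit for electric charge density.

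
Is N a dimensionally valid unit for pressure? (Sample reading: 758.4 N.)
No

pressure has SI base units: kg / (m * s^2)
N does NOT reduce to kg / (m * s^2); a valid unit for pressure would be e.g. Pa.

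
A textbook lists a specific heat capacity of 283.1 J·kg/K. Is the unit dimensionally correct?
No

specific heat capacity has SI base units: m^2 / (s^2 * K)
J·kg/K does NOT reduce to m^2 / (s^2 * K); a valid unit for specific heat capacity would be e.g. J/(kg·K).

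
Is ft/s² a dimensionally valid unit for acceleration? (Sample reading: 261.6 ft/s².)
Yes

acceleration has SI base units: m / s^2
ft/s² reduces to the same SI base units, so it is a valid unit for acceleration.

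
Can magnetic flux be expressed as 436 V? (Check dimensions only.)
No

magnetic flux has SI base units: kg * m^2 / (A * s^2)
V does NOT reduce to kg * m^2 / (A * s^2); a valid unit for magnetic flux would be e.g. Wb.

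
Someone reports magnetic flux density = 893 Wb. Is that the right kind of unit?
No

magnetic flux density has SI base units: kg / (A * s^2)
Wb does NOT reduce to kg / (A * s^2); a valid unit for magnetic flux density would be e.g. T.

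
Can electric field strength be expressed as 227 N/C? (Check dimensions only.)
Yes

electric field strength has SI base units: kg * m / (A * s^3)
N/C reduces to the same SI base units, so it is a valid unit for electric field strength.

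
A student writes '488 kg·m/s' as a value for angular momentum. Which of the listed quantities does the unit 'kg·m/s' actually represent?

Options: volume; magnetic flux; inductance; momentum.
momentum

angular momentum should have units dimensionally equivalent to kg * m^2 / s (e.g. kg·m²/s).
The given unit 'kg·m/s' reduces to kg * m / s. Of the listed options, that is the dimensionality of momentum.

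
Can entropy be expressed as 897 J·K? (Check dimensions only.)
No

entropy has SI base units: kg * m^2 / (s^2 * K)
J·K does NOT reduce to kg * m^2 / (s^2 * K); a valid unit for entropy would be e.g. J/K.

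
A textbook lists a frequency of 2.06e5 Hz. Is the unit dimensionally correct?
Yes

frequency has SI base units: 1 / s
Hz reduces to the same SI base units, so it is a valid unit for frequency.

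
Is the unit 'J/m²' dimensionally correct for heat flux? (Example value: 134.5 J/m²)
No

heat flux has SI base units: kg / s^3
J/m² does NOT reduce to kg / s^3; a valid unit for heat flux would be e.g. W/m².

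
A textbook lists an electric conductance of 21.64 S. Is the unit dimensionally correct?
Yes

electric conductance has SI base units: A^2 * s^3 / (kg * m^2)
S reduces to the same SI base units, so it is a valid unit for electric conductance.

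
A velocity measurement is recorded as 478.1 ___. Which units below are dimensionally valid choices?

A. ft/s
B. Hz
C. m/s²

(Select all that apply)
A

velocity has SI base units: m / s

Checking each option against m / s:
  A. ft/s: ✓ matches
  B. Hz: ✗ does not match
  C. m/s²: ✗ does not match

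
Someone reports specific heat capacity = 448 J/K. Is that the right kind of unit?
No

specific heat capacity has SI base units: m^2 / (s^2 * K)
J/K does NOT reduce to m^2 / (s^2 * K); a valid unit for specific heat capacity would be e.g. J/(kg·K).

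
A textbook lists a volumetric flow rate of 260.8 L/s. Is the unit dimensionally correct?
Yes

volumetric flow rate has SI base units: m^3 / s
L/s reduces to the same SI base units, so it is a valid unit for volumetric flow rate.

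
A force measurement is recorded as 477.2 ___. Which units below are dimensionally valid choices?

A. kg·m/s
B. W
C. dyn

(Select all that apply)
C

force has SI base units: kg * m / s^2

Checking each option against kg * m / s^2:
  A. kg·m/s: ✗ does not match
  B. W: ✗ does not match
  C. dyn: ✓ matches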